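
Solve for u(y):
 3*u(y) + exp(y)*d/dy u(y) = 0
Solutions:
 u(y) = C1*exp(3*exp(-y))


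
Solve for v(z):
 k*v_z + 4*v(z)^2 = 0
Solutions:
 v(z) = k/(C1*k + 4*z)


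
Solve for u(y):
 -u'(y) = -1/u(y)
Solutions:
 u(y) = -sqrt(C1 + 2*y)
 u(y) = sqrt(C1 + 2*y)


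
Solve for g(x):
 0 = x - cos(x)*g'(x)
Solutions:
 g(x) = C1 + Integral(x/cos(x), x)


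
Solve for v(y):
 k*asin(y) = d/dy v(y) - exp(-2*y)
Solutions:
 v(y) = C1 + k*y*asin(y) + k*sqrt(1 - y^2) - exp(-2*y)/2


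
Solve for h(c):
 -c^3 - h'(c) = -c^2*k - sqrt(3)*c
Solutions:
 h(c) = C1 - c^4/4 + c^3*k/3 + sqrt(3)*c^2/2


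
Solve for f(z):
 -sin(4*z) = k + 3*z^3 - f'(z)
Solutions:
 f(z) = C1 + k*z + 3*z^4/4 - cos(4*z)/4


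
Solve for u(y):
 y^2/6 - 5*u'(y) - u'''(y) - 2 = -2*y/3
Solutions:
 u(y) = C1 + C2*sin(sqrt(5)*y) + C3*cos(sqrt(5)*y) + y^3/90 + y^2/15 - 31*y/75


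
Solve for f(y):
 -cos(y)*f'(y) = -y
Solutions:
 f(y) = C1 + Integral(y/cos(y), y)


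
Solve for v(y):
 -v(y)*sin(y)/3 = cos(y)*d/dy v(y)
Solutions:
 v(y) = C1*cos(y)^(1/3)


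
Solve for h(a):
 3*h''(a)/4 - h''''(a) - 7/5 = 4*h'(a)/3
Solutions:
 h(a) = C1 + C2*exp(3^(1/3)*a*(3/(sqrt(247)/8 + 2)^(1/3) + 4*3^(1/3)*(sqrt(247)/8 + 2)^(1/3))/24)*sin(sqrt(3)*a*(-4*(9*sqrt(247)/8 + 18)^(1/3) + 9/(9*sqrt(247)/8 + 18)^(1/3))/24) + C3*exp(3^(1/3)*a*(3/(sqrt(247)/8 + 2)^(1/3) + 4*3^(1/3)*(sqrt(247)/8 + 2)^(1/3))/24)*cos(sqrt(3)*a*(-4*(9*sqrt(247)/8 + 18)^(1/3) + 9/(9*sqrt(247)/8 + 18)^(1/3))/24) + C4*exp(-3^(1/3)*a*(3/(sqrt(247)/8 + 2)^(1/3) + 4*3^(1/3)*(sqrt(247)/8 + 2)^(1/3))/12) - 21*a/20


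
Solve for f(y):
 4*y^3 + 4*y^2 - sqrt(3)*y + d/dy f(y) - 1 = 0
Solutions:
 f(y) = C1 - y^4 - 4*y^3/3 + sqrt(3)*y^2/2 + y


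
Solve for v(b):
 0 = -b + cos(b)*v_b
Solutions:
 v(b) = C1 + Integral(b/cos(b), b)


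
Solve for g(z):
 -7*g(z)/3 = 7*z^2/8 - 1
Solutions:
 g(z) = 3/7 - 3*z^2/8


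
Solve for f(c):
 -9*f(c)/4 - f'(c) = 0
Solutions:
 f(c) = C1*exp(-9*c/4)


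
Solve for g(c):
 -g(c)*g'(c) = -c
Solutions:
 g(c) = -sqrt(C1 + c^2)
 g(c) = sqrt(C1 + c^2)


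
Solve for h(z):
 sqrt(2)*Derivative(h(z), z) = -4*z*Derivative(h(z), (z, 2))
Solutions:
 h(z) = C1 + C2*z^(1 - sqrt(2)/4)


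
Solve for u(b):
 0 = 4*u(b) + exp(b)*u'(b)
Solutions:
 u(b) = C1*exp(4*exp(-b))


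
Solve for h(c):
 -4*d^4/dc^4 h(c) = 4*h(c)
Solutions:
 h(c) = (C1*sin(sqrt(2)*c/2) + C2*cos(sqrt(2)*c/2))*exp(-sqrt(2)*c/2) + (C3*sin(sqrt(2)*c/2) + C4*cos(sqrt(2)*c/2))*exp(sqrt(2)*c/2)


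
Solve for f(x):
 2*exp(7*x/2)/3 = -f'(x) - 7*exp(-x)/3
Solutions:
 f(x) = C1 - 4*exp(7*x/2)/21 + 7*exp(-x)/3


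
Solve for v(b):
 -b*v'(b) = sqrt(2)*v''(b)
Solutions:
 v(b) = C1 + C2*erf(2^(1/4)*b/2)


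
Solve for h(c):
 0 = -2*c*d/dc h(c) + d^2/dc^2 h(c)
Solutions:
 h(c) = C1 + C2*erfi(c)


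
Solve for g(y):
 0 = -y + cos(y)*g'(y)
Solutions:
 g(y) = C1 + Integral(y/cos(y), y)


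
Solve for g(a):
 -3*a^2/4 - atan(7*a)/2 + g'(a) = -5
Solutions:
 g(a) = C1 + a^3/4 + a*atan(7*a)/2 - 5*a - log(49*a^2 + 1)/28


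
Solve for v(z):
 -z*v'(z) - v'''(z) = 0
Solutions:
 v(z) = C1 + Integral(C2*airyai(-z) + C3*airybi(-z), z)


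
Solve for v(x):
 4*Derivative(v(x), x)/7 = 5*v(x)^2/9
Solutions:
 v(x) = -36/(C1 + 35*x)


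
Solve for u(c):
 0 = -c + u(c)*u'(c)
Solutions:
 u(c) = -sqrt(C1 + c^2)
 u(c) = sqrt(C1 + c^2)


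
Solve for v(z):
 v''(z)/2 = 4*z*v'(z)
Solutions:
 v(z) = C1 + C2*erfi(2*z)


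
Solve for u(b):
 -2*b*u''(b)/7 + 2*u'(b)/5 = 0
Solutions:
 u(b) = C1 + C2*b^(12/5)


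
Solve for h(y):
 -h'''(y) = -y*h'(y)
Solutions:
 h(y) = C1 + Integral(C2*airyai(y) + C3*airybi(y), y)


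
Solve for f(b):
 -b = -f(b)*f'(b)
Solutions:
 f(b) = -sqrt(C1 + b^2)
 f(b) = sqrt(C1 + b^2)


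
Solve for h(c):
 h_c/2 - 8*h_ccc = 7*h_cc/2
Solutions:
 h(c) = C1 + C2*exp(c*(-7 + sqrt(113))/32) + C3*exp(-c*(7 + sqrt(113))/32)


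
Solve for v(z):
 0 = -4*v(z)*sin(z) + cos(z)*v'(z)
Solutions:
 v(z) = C1/cos(z)^4


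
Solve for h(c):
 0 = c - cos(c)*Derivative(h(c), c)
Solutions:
 h(c) = C1 + Integral(c/cos(c), c)


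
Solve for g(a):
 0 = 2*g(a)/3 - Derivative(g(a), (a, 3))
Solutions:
 g(a) = C3*exp(2^(1/3)*3^(2/3)*a/3) + (C1*sin(2^(1/3)*3^(1/6)*a/2) + C2*cos(2^(1/3)*3^(1/6)*a/2))*exp(-2^(1/3)*3^(2/3)*a/6)


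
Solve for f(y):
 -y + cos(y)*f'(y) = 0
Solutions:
 f(y) = C1 + Integral(y/cos(y), y)


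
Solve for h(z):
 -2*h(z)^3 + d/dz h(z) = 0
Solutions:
 h(z) = -sqrt(2)*sqrt(-1/(C1 + 2*z))/2
 h(z) = sqrt(2)*sqrt(-1/(C1 + 2*z))/2


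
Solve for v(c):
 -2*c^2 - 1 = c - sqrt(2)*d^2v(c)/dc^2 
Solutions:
 v(c) = C1 + C2*c + sqrt(2)*c^4/12 + sqrt(2)*c^3/12 + sqrt(2)*c^2/4


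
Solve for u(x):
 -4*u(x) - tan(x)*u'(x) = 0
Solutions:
 u(x) = C1/sin(x)^4


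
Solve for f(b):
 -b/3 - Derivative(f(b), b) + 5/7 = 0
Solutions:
 f(b) = C1 - b^2/6 + 5*b/7


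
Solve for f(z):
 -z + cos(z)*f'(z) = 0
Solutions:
 f(z) = C1 + Integral(z/cos(z), z)


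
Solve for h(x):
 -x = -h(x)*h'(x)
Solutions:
 h(x) = -sqrt(C1 + x^2)
 h(x) = sqrt(C1 + x^2)


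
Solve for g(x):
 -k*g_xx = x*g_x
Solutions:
 g(x) = C1 + C2*sqrt(k)*erf(sqrt(2)*x*sqrt(1/k)/2)


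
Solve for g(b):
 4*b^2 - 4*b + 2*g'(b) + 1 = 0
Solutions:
 g(b) = C1 - 2*b^3/3 + b^2 - b/2


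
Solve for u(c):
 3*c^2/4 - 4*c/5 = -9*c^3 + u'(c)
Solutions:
 u(c) = C1 + 9*c^4/4 + c^3/4 - 2*c^2/5


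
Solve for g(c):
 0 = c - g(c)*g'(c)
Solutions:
 g(c) = -sqrt(C1 + c^2)
 g(c) = sqrt(C1 + c^2)


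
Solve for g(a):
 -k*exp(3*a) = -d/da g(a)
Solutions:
 g(a) = C1 + k*exp(3*a)/3


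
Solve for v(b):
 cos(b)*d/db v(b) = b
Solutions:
 v(b) = C1 + Integral(b/cos(b), b)


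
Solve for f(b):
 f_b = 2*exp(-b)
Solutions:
 f(b) = C1 - 2*exp(-b)


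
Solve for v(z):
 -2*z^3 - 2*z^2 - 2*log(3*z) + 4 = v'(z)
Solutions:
 v(z) = C1 - z^4/2 - 2*z^3/3 - 2*z*log(z) - z*log(9) + 6*z


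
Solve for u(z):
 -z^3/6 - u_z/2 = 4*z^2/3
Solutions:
 u(z) = C1 - z^4/12 - 8*z^3/9


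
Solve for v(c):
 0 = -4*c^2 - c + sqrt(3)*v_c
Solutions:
 v(c) = C1 + 4*sqrt(3)*c^3/9 + sqrt(3)*c^2/6


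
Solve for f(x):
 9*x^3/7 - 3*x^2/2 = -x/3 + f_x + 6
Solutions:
 f(x) = C1 + 9*x^4/28 - x^3/2 + x^2/6 - 6*x


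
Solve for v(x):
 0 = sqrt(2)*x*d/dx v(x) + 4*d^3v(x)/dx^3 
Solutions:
 v(x) = C1 + Integral(C2*airyai(-sqrt(2)*x/2) + C3*airybi(-sqrt(2)*x/2), x)


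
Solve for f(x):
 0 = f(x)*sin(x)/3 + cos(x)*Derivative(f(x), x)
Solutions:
 f(x) = C1*cos(x)^(1/3)


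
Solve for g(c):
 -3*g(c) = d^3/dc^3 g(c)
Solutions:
 g(c) = C3*exp(-3^(1/3)*c) + (C1*sin(3^(5/6)*c/2) + C2*cos(3^(5/6)*c/2))*exp(3^(1/3)*c/2)


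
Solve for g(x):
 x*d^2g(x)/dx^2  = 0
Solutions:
 g(x) = C1 + C2*x


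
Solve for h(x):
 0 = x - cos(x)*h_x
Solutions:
 h(x) = C1 + Integral(x/cos(x), x)


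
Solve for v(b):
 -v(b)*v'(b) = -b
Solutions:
 v(b) = -sqrt(C1 + b^2)
 v(b) = sqrt(C1 + b^2)


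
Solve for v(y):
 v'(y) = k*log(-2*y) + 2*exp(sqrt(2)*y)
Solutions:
 v(y) = C1 + k*y*log(-y) + k*y*(-1 + log(2)) + sqrt(2)*exp(sqrt(2)*y)


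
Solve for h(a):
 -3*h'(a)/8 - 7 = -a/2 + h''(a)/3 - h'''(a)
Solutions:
 h(a) = C1 + C2*exp(a*(2 - sqrt(58))/12) + C3*exp(a*(2 + sqrt(58))/12) + 2*a^2/3 - 536*a/27


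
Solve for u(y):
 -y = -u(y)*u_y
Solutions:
 u(y) = -sqrt(C1 + y^2)
 u(y) = sqrt(C1 + y^2)


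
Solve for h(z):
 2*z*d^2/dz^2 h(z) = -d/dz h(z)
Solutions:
 h(z) = C1 + C2*sqrt(z)


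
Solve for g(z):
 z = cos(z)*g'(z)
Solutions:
 g(z) = C1 + Integral(z/cos(z), z)


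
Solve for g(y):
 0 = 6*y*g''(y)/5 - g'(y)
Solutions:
 g(y) = C1 + C2*y^(11/6)


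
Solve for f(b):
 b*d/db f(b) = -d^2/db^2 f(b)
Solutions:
 f(b) = C1 + C2*erf(sqrt(2)*b/2)


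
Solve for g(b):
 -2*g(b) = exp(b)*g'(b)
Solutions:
 g(b) = C1*exp(2*exp(-b))


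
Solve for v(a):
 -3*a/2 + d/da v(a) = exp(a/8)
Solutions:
 v(a) = C1 + 3*a^2/4 + 8*exp(a/8)


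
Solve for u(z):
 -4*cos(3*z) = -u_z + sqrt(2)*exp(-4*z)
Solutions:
 u(z) = C1 + 4*sin(3*z)/3 - sqrt(2)*exp(-4*z)/4


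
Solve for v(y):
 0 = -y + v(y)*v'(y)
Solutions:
 v(y) = -sqrt(C1 + y^2)
 v(y) = sqrt(C1 + y^2)


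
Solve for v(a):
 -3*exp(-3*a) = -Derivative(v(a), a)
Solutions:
 v(a) = C1 - exp(-3*a)


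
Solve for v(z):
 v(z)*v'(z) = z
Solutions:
 v(z) = -sqrt(C1 + z^2)
 v(z) = sqrt(C1 + z^2)


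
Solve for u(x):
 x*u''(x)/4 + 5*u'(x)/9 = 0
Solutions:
 u(x) = C1 + C2/x^(11/9)


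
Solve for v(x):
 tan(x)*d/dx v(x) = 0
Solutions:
 v(x) = C1


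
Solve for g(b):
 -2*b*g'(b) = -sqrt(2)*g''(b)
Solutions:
 g(b) = C1 + C2*erfi(2^(3/4)*b/2)


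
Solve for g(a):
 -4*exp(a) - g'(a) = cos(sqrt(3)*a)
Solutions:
 g(a) = C1 - 4*exp(a) - sqrt(3)*sin(sqrt(3)*a)/3


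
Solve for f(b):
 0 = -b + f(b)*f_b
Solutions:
 f(b) = -sqrt(C1 + b^2)
 f(b) = sqrt(C1 + b^2)


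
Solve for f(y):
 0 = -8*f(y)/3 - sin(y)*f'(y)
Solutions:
 f(y) = C1*(cos(y) + 1)^(4/3)/(cos(y) - 1)^(4/3)


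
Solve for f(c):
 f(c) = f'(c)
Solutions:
 f(c) = C1*exp(c)


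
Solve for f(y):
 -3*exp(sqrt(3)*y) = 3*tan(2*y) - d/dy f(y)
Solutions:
 f(y) = C1 + sqrt(3)*exp(sqrt(3)*y) - 3*log(cos(2*y))/2


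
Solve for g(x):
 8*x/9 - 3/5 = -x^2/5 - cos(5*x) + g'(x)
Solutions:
 g(x) = C1 + x^3/15 + 4*x^2/9 - 3*x/5 + sin(5*x)/5


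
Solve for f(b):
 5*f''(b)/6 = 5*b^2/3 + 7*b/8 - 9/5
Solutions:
 f(b) = C1 + C2*b + b^4/6 + 7*b^3/40 - 27*b^2/25


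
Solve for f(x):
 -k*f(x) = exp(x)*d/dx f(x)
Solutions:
 f(x) = C1*exp(k*exp(-x))


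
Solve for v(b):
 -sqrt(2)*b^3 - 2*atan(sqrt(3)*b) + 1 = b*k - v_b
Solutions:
 v(b) = C1 + sqrt(2)*b^4/4 + b^2*k/2 + 2*b*atan(sqrt(3)*b) - b - sqrt(3)*log(3*b^2 + 1)/3


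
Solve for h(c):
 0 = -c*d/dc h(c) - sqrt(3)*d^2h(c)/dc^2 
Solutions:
 h(c) = C1 + C2*erf(sqrt(2)*3^(3/4)*c/6)


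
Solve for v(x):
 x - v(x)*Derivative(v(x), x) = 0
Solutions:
 v(x) = -sqrt(C1 + x^2)
 v(x) = sqrt(C1 + x^2)


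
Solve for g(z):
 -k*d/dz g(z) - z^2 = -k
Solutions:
 g(z) = C1 + z - z^3/(3*k)


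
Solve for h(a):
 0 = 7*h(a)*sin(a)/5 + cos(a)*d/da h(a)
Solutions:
 h(a) = C1*cos(a)^(7/5)


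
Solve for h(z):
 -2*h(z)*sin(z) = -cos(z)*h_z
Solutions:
 h(z) = C1/cos(z)^2


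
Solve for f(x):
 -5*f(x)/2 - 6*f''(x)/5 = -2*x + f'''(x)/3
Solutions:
 f(x) = C1*exp(x*(-24 + 24*6^(2/3)/(25*sqrt(1201) + 913)^(1/3) + 6^(1/3)*(25*sqrt(1201) + 913)^(1/3))/20)*sin(2^(1/3)*3^(1/6)*x*(-3^(2/3)*(25*sqrt(1201) + 913)^(1/3) + 72*2^(1/3)/(25*sqrt(1201) + 913)^(1/3))/20) + C2*exp(x*(-24 + 24*6^(2/3)/(25*sqrt(1201) + 913)^(1/3) + 6^(1/3)*(25*sqrt(1201) + 913)^(1/3))/20)*cos(2^(1/3)*3^(1/6)*x*(-3^(2/3)*(25*sqrt(1201) + 913)^(1/3) + 72*2^(1/3)/(25*sqrt(1201) + 913)^(1/3))/20) + C3*exp(-x*(24*6^(2/3)/(25*sqrt(1201) + 913)^(1/3) + 12 + 6^(1/3)*(25*sqrt(1201) + 913)^(1/3))/10) + 4*x/5


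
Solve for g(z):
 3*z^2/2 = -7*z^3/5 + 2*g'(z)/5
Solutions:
 g(z) = C1 + 7*z^4/8 + 5*z^3/4


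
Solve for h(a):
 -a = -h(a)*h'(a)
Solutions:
 h(a) = -sqrt(C1 + a^2)
 h(a) = sqrt(C1 + a^2)


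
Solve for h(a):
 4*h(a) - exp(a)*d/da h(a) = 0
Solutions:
 h(a) = C1*exp(-4*exp(-a))


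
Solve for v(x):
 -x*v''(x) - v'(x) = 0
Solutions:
 v(x) = C1 + C2*log(x)


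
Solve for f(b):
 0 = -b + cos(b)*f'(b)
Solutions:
 f(b) = C1 + Integral(b/cos(b), b)


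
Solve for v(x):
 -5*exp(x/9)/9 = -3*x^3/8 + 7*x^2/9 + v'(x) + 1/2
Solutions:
 v(x) = C1 + 3*x^4/32 - 7*x^3/27 - x/2 - 5*exp(x/9)


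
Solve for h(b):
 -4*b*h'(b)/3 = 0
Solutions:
 h(b) = C1


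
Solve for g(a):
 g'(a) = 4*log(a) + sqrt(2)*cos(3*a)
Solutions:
 g(a) = C1 + 4*a*log(a) - 4*a + sqrt(2)*sin(3*a)/3


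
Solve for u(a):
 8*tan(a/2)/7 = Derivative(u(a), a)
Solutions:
 u(a) = C1 - 16*log(cos(a/2))/7


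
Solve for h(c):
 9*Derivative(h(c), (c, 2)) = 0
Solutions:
 h(c) = C1 + C2*c


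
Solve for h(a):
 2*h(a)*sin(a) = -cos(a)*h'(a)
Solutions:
 h(a) = C1*cos(a)^2


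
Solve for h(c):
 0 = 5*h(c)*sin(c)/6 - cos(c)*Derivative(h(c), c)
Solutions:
 h(c) = C1/cos(c)^(5/6)


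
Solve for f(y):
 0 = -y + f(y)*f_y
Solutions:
 f(y) = -sqrt(C1 + y^2)
 f(y) = sqrt(C1 + y^2)


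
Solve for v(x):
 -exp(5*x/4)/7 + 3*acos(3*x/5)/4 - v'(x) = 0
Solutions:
 v(x) = C1 + 3*x*acos(3*x/5)/4 - sqrt(25 - 9*x^2)/4 - 4*exp(5*x/4)/35


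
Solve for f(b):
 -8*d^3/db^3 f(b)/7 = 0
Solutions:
 f(b) = C1 + C2*b + C3*b^2


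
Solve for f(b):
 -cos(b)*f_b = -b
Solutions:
 f(b) = C1 + Integral(b/cos(b), b)


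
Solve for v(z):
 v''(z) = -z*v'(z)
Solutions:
 v(z) = C1 + C2*erf(sqrt(2)*z/2)


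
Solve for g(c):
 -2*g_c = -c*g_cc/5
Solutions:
 g(c) = C1 + C2*c^11


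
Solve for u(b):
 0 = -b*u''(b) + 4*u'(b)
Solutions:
 u(b) = C1 + C2*b^5


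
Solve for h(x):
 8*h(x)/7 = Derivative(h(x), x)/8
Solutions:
 h(x) = C1*exp(64*x/7)


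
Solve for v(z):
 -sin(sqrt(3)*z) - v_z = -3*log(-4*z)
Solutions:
 v(z) = C1 + 3*z*log(-z) - 3*z + 6*z*log(2) + sqrt(3)*cos(sqrt(3)*z)/3


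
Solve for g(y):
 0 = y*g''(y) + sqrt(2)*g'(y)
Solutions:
 g(y) = C1 + C2*y^(1 - sqrt(2))


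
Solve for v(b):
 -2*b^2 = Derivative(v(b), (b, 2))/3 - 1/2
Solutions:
 v(b) = C1 + C2*b - b^4/2 + 3*b^2/4


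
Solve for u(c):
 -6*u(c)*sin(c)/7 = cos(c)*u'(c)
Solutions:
 u(c) = C1*cos(c)^(6/7)


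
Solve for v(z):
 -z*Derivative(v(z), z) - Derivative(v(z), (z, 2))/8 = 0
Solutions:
 v(z) = C1 + C2*erf(2*z)


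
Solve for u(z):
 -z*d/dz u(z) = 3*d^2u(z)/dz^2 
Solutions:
 u(z) = C1 + C2*erf(sqrt(6)*z/6)


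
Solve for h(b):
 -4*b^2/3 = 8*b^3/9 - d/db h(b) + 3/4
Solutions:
 h(b) = C1 + 2*b^4/9 + 4*b^3/9 + 3*b/4


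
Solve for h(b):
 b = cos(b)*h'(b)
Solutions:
 h(b) = C1 + Integral(b/cos(b), b)


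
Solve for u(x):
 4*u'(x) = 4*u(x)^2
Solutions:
 u(x) = -1/(C1 + x)


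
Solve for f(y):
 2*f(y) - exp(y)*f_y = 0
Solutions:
 f(y) = C1*exp(-2*exp(-y))


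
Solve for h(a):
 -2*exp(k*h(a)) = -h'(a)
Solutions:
 h(a) = Piecewise((log(-1/(C1*k + 2*a*k))/k, Ne(k, 0)), (nan, True))
 h(a) = Piecewise((C1 + 2*a, Eq(k, 0)), (nan, True))


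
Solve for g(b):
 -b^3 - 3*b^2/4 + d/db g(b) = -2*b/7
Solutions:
 g(b) = C1 + b^4/4 + b^3/4 - b^2/7


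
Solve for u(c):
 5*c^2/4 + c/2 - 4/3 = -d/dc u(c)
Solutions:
 u(c) = C1 - 5*c^3/12 - c^2/4 + 4*c/3


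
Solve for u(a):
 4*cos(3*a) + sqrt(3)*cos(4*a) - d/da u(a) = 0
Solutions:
 u(a) = C1 + 4*sin(3*a)/3 + sqrt(3)*sin(4*a)/4


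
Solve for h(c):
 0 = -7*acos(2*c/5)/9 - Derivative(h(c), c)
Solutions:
 h(c) = C1 - 7*c*acos(2*c/5)/9 + 7*sqrt(25 - 4*c^2)/18


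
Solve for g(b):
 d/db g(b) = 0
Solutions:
 g(b) = C1


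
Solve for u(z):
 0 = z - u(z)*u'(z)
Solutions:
 u(z) = -sqrt(C1 + z^2)
 u(z) = sqrt(C1 + z^2)


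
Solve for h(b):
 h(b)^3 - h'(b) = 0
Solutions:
 h(b) = -sqrt(2)*sqrt(-1/(C1 + b))/2
 h(b) = sqrt(2)*sqrt(-1/(C1 + b))/2


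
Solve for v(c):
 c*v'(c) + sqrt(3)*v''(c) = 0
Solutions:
 v(c) = C1 + C2*erf(sqrt(2)*3^(3/4)*c/6)


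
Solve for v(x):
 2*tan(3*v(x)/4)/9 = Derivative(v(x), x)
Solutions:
 v(x) = -4*asin(C1*exp(x/6))/3 + 4*pi/3
 v(x) = 4*asin(C1*exp(x/6))/3


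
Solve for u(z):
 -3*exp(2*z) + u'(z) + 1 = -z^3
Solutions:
 u(z) = C1 - z^4/4 - z + 3*exp(2*z)/2


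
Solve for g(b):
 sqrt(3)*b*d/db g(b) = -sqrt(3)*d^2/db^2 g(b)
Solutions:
 g(b) = C1 + C2*erf(sqrt(2)*b/2)


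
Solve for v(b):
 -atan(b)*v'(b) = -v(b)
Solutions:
 v(b) = C1*exp(Integral(1/atan(b), b))


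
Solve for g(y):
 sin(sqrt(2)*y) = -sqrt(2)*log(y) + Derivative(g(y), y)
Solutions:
 g(y) = C1 + sqrt(2)*y*(log(y) - 1) - sqrt(2)*cos(sqrt(2)*y)/2


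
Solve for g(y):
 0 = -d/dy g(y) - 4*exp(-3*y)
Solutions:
 g(y) = C1 + 4*exp(-3*y)/3


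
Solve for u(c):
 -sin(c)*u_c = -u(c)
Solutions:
 u(c) = C1*sqrt(cos(c) - 1)/sqrt(cos(c) + 1)


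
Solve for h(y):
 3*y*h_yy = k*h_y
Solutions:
 h(y) = C1 + y^(re(k)/3 + 1)*(C2*sin(log(y)*Abs(im(k))/3) + C3*cos(log(y)*im(k)/3))


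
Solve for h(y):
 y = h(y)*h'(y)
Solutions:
 h(y) = -sqrt(C1 + y^2)
 h(y) = sqrt(C1 + y^2)


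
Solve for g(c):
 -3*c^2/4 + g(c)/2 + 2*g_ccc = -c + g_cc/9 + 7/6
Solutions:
 g(c) = C1*exp(c*((81*sqrt(59043) + 19682)^(-1/3) + 2 + (81*sqrt(59043) + 19682)^(1/3))/108)*sin(sqrt(3)*c*(-(81*sqrt(59043) + 19682)^(1/3) + (81*sqrt(59043) + 19682)^(-1/3))/108) + C2*exp(c*((81*sqrt(59043) + 19682)^(-1/3) + 2 + (81*sqrt(59043) + 19682)^(1/3))/108)*cos(sqrt(3)*c*(-(81*sqrt(59043) + 19682)^(1/3) + (81*sqrt(59043) + 19682)^(-1/3))/108) + C3*exp(c*(-(81*sqrt(59043) + 19682)^(1/3) - 1/(81*sqrt(59043) + 19682)^(1/3) + 1)/54) + 3*c^2/2 - 2*c + 3


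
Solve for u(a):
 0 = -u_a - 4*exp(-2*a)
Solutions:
 u(a) = C1 + 2*exp(-2*a)


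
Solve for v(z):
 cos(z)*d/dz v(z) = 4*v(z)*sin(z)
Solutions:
 v(z) = C1/cos(z)^4


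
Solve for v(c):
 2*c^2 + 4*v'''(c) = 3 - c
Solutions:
 v(c) = C1 + C2*c + C3*c^2 - c^5/120 - c^4/96 + c^3/8


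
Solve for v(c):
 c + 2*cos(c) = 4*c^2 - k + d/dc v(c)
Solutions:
 v(c) = C1 - 4*c^3/3 + c^2/2 + c*k + 2*sin(c)


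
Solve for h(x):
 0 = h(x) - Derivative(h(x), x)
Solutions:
 h(x) = C1*exp(x)


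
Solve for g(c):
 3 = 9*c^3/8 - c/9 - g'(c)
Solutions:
 g(c) = C1 + 9*c^4/32 - c^2/18 - 3*c


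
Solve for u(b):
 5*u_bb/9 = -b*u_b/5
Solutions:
 u(b) = C1 + C2*erf(3*sqrt(2)*b/10)


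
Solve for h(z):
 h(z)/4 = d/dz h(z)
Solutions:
 h(z) = C1*exp(z/4)


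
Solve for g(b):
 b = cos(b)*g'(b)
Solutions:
 g(b) = C1 + Integral(b/cos(b), b)


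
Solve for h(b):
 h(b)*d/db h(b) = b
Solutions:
 h(b) = -sqrt(C1 + b^2)
 h(b) = sqrt(C1 + b^2)


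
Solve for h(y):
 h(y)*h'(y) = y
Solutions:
 h(y) = -sqrt(C1 + y^2)
 h(y) = sqrt(C1 + y^2)


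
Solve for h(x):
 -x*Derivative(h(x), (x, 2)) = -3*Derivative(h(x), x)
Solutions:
 h(x) = C1 + C2*x^4


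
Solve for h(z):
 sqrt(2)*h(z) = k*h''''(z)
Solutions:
 h(z) = C1*exp(-2^(1/8)*z*(1/k)^(1/4)) + C2*exp(2^(1/8)*z*(1/k)^(1/4)) + C3*exp(-2^(1/8)*I*z*(1/k)^(1/4)) + C4*exp(2^(1/8)*I*z*(1/k)^(1/4))


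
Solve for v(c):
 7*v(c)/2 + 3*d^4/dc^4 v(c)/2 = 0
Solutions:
 v(c) = (C1*sin(sqrt(2)*3^(3/4)*7^(1/4)*c/6) + C2*cos(sqrt(2)*3^(3/4)*7^(1/4)*c/6))*exp(-sqrt(2)*3^(3/4)*7^(1/4)*c/6) + (C3*sin(sqrt(2)*3^(3/4)*7^(1/4)*c/6) + C4*cos(sqrt(2)*3^(3/4)*7^(1/4)*c/6))*exp(sqrt(2)*3^(3/4)*7^(1/4)*c/6)


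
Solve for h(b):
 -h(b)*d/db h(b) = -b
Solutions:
 h(b) = -sqrt(C1 + b^2)
 h(b) = sqrt(C1 + b^2)


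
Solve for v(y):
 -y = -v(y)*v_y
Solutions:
 v(y) = -sqrt(C1 + y^2)
 v(y) = sqrt(C1 + y^2)


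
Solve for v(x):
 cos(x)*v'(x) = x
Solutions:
 v(x) = C1 + Integral(x/cos(x), x)


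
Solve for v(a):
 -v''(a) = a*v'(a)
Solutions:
 v(a) = C1 + C2*erf(sqrt(2)*a/2)


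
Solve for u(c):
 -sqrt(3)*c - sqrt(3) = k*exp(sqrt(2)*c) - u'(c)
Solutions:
 u(c) = C1 + sqrt(3)*c^2/2 + sqrt(3)*c + sqrt(2)*k*exp(sqrt(2)*c)/2


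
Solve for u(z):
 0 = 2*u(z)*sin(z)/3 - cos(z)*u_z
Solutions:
 u(z) = C1/cos(z)^(2/3)


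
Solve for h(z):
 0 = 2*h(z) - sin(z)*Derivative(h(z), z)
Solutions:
 h(z) = C1*(cos(z) - 1)/(cos(z) + 1)


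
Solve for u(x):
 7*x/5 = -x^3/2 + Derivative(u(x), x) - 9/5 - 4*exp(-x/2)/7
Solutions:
 u(x) = C1 + x^4/8 + 7*x^2/10 + 9*x/5 - 8*exp(-x/2)/7


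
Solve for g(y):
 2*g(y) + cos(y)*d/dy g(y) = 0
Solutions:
 g(y) = C1*(sin(y) - 1)/(sin(y) + 1)


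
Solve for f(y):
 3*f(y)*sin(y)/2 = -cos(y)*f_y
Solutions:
 f(y) = C1*cos(y)^(3/2)


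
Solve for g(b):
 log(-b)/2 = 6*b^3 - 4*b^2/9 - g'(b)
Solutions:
 g(b) = C1 + 3*b^4/2 - 4*b^3/27 - b*log(-b)/2 + b/2


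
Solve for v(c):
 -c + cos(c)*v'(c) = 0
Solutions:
 v(c) = C1 + Integral(c/cos(c), c)


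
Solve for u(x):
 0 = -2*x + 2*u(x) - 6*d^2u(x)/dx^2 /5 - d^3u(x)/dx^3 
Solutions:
 u(x) = C1*exp(-x*(4/(5*sqrt(545) + 117)^(1/3) + 4 + (5*sqrt(545) + 117)^(1/3))/10)*sin(sqrt(3)*x*(-(5*sqrt(545) + 117)^(1/3) + 4/(5*sqrt(545) + 117)^(1/3))/10) + C2*exp(-x*(4/(5*sqrt(545) + 117)^(1/3) + 4 + (5*sqrt(545) + 117)^(1/3))/10)*cos(sqrt(3)*x*(-(5*sqrt(545) + 117)^(1/3) + 4/(5*sqrt(545) + 117)^(1/3))/10) + C3*exp(x*(-2 + 4/(5*sqrt(545) + 117)^(1/3) + (5*sqrt(545) + 117)^(1/3))/5) + x


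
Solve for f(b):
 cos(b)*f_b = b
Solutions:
 f(b) = C1 + Integral(b/cos(b), b)


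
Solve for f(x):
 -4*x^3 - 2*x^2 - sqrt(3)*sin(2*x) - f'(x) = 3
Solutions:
 f(x) = C1 - x^4 - 2*x^3/3 - 3*x + sqrt(3)*cos(2*x)/2


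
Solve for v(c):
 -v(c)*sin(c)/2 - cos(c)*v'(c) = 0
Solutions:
 v(c) = C1*sqrt(cos(c))


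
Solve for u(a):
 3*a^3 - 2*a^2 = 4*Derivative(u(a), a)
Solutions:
 u(a) = C1 + 3*a^4/16 - a^3/6


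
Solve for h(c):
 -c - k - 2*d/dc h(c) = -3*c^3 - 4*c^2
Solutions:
 h(c) = C1 + 3*c^4/8 + 2*c^3/3 - c^2/4 - c*k/2


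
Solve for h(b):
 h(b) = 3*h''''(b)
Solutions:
 h(b) = C1*exp(-3^(3/4)*b/3) + C2*exp(3^(3/4)*b/3) + C3*sin(3^(3/4)*b/3) + C4*cos(3^(3/4)*b/3)


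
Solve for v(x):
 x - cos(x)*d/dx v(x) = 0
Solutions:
 v(x) = C1 + Integral(x/cos(x), x)


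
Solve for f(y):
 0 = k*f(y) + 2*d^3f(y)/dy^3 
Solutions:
 f(y) = C1*exp(2^(2/3)*y*(-k)^(1/3)/2) + C2*exp(2^(2/3)*y*(-k)^(1/3)*(-1 + sqrt(3)*I)/4) + C3*exp(-2^(2/3)*y*(-k)^(1/3)*(1 + sqrt(3)*I)/4)


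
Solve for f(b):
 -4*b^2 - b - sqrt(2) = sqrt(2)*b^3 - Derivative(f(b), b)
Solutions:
 f(b) = C1 + sqrt(2)*b^4/4 + 4*b^3/3 + b^2/2 + sqrt(2)*b


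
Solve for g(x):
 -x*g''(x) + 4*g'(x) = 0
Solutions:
 g(x) = C1 + C2*x^5


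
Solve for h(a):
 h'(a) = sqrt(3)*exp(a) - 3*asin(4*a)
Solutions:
 h(a) = C1 - 3*a*asin(4*a) - 3*sqrt(1 - 16*a^2)/4 + sqrt(3)*exp(a)


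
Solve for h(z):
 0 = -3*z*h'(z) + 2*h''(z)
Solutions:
 h(z) = C1 + C2*erfi(sqrt(3)*z/2)


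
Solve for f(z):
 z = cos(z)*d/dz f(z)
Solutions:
 f(z) = C1 + Integral(z/cos(z), z)


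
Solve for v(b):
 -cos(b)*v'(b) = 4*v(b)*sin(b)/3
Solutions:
 v(b) = C1*cos(b)^(4/3)


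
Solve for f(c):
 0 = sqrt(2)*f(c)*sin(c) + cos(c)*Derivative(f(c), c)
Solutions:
 f(c) = C1*cos(c)^(sqrt(2))


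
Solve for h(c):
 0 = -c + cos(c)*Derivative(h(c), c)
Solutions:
 h(c) = C1 + Integral(c/cos(c), c)


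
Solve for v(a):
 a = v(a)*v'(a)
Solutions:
 v(a) = -sqrt(C1 + a^2)
 v(a) = sqrt(C1 + a^2)


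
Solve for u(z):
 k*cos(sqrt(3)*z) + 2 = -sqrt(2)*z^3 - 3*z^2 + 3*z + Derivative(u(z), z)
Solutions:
 u(z) = C1 + sqrt(3)*k*sin(sqrt(3)*z)/3 + sqrt(2)*z^4/4 + z^3 - 3*z^2/2 + 2*z


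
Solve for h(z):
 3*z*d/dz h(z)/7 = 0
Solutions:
 h(z) = C1


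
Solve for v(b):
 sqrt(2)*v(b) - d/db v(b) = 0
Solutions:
 v(b) = C1*exp(sqrt(2)*b)


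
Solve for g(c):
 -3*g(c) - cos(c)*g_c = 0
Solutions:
 g(c) = C1*(sin(c) - 1)^(3/2)/(sin(c) + 1)^(3/2)


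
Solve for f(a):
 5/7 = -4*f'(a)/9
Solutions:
 f(a) = C1 - 45*a/28


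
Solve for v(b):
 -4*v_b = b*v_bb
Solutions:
 v(b) = C1 + C2/b^3


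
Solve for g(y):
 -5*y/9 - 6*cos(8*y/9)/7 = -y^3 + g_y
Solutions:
 g(y) = C1 + y^4/4 - 5*y^2/18 - 27*sin(8*y/9)/28


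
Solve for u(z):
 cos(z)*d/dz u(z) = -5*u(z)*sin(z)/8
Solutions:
 u(z) = C1*cos(z)^(5/8)


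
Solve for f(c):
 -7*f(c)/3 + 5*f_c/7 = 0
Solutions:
 f(c) = C1*exp(49*c/15)


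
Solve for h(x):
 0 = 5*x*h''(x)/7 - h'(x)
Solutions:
 h(x) = C1 + C2*x^(12/5)


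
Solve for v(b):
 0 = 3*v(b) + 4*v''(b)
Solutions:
 v(b) = C1*sin(sqrt(3)*b/2) + C2*cos(sqrt(3)*b/2)


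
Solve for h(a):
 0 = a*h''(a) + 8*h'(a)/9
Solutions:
 h(a) = C1 + C2*a^(1/9)


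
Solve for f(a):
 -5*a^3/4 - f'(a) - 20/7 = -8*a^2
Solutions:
 f(a) = C1 - 5*a^4/16 + 8*a^3/3 - 20*a/7


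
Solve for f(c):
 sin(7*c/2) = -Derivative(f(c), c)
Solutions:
 f(c) = C1 + 2*cos(7*c/2)/7


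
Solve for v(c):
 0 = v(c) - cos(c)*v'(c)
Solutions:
 v(c) = C1*sqrt(sin(c) + 1)/sqrt(sin(c) - 1)


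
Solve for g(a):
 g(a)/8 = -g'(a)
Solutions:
 g(a) = C1*exp(-a/8)


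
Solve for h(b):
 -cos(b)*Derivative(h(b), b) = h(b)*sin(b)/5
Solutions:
 h(b) = C1*cos(b)^(1/5)


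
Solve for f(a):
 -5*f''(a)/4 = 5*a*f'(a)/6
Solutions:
 f(a) = C1 + C2*erf(sqrt(3)*a/3)


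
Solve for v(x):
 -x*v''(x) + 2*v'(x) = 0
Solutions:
 v(x) = C1 + C2*x^3


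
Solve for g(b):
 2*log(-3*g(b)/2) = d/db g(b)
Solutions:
 -Integral(1/(log(-_y) - log(2) + log(3)), (_y, g(b)))/2 = C1 - b


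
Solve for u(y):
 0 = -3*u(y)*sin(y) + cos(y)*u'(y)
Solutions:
 u(y) = C1/cos(y)^3


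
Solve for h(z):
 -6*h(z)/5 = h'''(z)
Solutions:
 h(z) = C3*exp(-5^(2/3)*6^(1/3)*z/5) + (C1*sin(2^(1/3)*3^(5/6)*5^(2/3)*z/10) + C2*cos(2^(1/3)*3^(5/6)*5^(2/3)*z/10))*exp(5^(2/3)*6^(1/3)*z/10)


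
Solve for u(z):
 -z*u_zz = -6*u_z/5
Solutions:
 u(z) = C1 + C2*z^(11/5)


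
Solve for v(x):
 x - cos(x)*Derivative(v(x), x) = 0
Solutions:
 v(x) = C1 + Integral(x/cos(x), x)


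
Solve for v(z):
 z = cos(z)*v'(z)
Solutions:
 v(z) = C1 + Integral(z/cos(z), z)


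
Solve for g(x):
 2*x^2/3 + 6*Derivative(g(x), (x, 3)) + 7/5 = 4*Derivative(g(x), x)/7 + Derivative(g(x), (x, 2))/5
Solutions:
 g(x) = C1 + C2*exp(x*(7 - sqrt(16849))/420) + C3*exp(x*(7 + sqrt(16849))/420) + 7*x^3/18 - 49*x^2/120 + 32683*x/1200


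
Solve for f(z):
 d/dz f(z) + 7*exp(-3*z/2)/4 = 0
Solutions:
 f(z) = C1 + 7*exp(-3*z/2)/6


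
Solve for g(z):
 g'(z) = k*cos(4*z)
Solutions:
 g(z) = C1 + k*sin(4*z)/4


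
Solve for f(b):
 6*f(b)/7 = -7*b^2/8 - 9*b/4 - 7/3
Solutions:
 f(b) = -49*b^2/48 - 21*b/8 - 49/18


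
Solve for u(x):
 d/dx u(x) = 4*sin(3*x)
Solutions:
 u(x) = C1 - 4*cos(3*x)/3


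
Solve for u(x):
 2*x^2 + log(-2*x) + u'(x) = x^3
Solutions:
 u(x) = C1 + x^4/4 - 2*x^3/3 - x*log(-x) + x*(1 - log(2))


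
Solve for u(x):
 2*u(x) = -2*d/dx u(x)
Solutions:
 u(x) = C1*exp(-x)


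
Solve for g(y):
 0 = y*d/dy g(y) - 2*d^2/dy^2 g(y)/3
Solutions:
 g(y) = C1 + C2*erfi(sqrt(3)*y/2)


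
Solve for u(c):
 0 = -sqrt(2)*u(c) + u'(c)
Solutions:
 u(c) = C1*exp(sqrt(2)*c)


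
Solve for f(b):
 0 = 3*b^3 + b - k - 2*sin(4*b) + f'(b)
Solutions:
 f(b) = C1 - 3*b^4/4 - b^2/2 + b*k - cos(4*b)/2


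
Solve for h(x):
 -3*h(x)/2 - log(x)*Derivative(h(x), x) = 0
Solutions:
 h(x) = C1*exp(-3*li(x)/2)


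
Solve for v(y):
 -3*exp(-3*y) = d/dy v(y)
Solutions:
 v(y) = C1 + exp(-3*y)


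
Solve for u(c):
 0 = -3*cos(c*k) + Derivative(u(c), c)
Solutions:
 u(c) = C1 + 3*sin(c*k)/k


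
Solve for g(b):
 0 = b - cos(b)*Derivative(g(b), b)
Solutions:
 g(b) = C1 + Integral(b/cos(b), b)


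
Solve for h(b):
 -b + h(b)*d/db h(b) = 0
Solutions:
 h(b) = -sqrt(C1 + b^2)
 h(b) = sqrt(C1 + b^2)


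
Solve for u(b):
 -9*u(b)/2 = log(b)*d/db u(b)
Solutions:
 u(b) = C1*exp(-9*li(b)/2)


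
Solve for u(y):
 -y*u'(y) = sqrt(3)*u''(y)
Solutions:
 u(y) = C1 + C2*erf(sqrt(2)*3^(3/4)*y/6)


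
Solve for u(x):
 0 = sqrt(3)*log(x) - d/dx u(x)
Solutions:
 u(x) = C1 + sqrt(3)*x*log(x) - sqrt(3)*x


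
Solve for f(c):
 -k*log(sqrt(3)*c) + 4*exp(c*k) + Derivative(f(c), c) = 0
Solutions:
 f(c) = C1 + c*k*log(c) + c*k*(-1 + log(3)/2) + Piecewise((-4*exp(c*k)/k, Ne(k, 0)), (-4*c, True))


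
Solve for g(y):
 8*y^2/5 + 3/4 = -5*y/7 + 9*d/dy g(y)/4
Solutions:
 g(y) = C1 + 32*y^3/135 + 10*y^2/63 + y/3


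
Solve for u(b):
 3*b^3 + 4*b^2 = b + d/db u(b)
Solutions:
 u(b) = C1 + 3*b^4/4 + 4*b^3/3 - b^2/2


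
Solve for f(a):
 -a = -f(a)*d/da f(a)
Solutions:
 f(a) = -sqrt(C1 + a^2)
 f(a) = sqrt(C1 + a^2)


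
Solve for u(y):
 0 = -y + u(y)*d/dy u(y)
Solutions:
 u(y) = -sqrt(C1 + y^2)
 u(y) = sqrt(C1 + y^2)


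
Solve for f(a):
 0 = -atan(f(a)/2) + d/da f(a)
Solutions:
 Integral(1/atan(_y/2), (_y, f(a))) = C1 + a


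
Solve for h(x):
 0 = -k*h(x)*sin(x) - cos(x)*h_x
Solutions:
 h(x) = C1*exp(k*log(cos(x)))


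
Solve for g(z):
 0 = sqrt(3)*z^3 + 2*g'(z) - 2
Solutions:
 g(z) = C1 - sqrt(3)*z^4/8 + z


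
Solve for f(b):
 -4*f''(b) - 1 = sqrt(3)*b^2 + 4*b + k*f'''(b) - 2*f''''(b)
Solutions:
 f(b) = C1 + C2*b + C3*exp(b*(k - sqrt(k^2 + 32))/4) + C4*exp(b*(k + sqrt(k^2 + 32))/4) - sqrt(3)*b^4/48 + b^3*(sqrt(3)*k - 8)/48 + b^2*(-sqrt(3)*k^2 + 8*k - 8*sqrt(3) - 8)/64


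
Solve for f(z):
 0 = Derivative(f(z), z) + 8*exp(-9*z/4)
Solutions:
 f(z) = C1 + 32*exp(-9*z/4)/9


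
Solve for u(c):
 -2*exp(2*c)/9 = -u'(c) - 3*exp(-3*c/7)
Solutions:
 u(c) = C1 + exp(2*c)/9 + 7*exp(-3*c/7)


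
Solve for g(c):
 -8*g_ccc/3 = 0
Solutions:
 g(c) = C1 + C2*c + C3*c^2


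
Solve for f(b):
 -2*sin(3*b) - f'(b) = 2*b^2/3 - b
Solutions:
 f(b) = C1 - 2*b^3/9 + b^2/2 + 2*cos(3*b)/3


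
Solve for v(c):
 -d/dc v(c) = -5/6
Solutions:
 v(c) = C1 + 5*c/6


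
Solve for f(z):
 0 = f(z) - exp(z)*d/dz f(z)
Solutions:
 f(z) = C1*exp(-exp(-z))


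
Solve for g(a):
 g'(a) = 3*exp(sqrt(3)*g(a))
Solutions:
 g(a) = sqrt(3)*(2*log(-1/(C1 + 3*a)) - log(3))/6


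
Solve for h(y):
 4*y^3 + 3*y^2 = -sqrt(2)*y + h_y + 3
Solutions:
 h(y) = C1 + y^4 + y^3 + sqrt(2)*y^2/2 - 3*y


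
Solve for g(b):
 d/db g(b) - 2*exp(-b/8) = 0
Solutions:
 g(b) = C1 - 16*exp(-b/8)


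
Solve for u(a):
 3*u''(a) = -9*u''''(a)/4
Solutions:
 u(a) = C1 + C2*a + C3*sin(2*sqrt(3)*a/3) + C4*cos(2*sqrt(3)*a/3)


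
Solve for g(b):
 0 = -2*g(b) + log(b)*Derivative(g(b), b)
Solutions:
 g(b) = C1*exp(2*li(b))


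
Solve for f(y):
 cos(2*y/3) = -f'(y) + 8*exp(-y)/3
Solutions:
 f(y) = C1 - 3*sin(2*y/3)/2 - 8*exp(-y)/3


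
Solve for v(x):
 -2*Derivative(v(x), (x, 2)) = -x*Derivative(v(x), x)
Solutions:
 v(x) = C1 + C2*erfi(x/2)


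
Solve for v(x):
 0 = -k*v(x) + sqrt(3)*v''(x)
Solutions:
 v(x) = C1*exp(-3^(3/4)*sqrt(k)*x/3) + C2*exp(3^(3/4)*sqrt(k)*x/3)


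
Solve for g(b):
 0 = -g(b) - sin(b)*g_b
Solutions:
 g(b) = C1*sqrt(cos(b) + 1)/sqrt(cos(b) - 1)


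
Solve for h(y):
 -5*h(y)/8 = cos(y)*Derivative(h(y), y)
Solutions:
 h(y) = C1*(sin(y) - 1)^(5/16)/(sin(y) + 1)^(5/16)


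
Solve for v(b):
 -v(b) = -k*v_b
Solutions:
 v(b) = C1*exp(b/k)


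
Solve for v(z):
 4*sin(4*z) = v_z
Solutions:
 v(z) = C1 - cos(4*z)


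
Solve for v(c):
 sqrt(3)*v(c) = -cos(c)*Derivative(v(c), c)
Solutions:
 v(c) = C1*(sin(c) - 1)^(sqrt(3)/2)/(sin(c) + 1)^(sqrt(3)/2)


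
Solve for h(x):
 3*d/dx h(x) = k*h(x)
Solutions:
 h(x) = C1*exp(k*x/3)


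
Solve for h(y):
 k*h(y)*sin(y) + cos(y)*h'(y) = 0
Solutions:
 h(y) = C1*exp(k*log(cos(y)))


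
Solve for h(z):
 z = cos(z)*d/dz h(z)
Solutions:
 h(z) = C1 + Integral(z/cos(z), z)


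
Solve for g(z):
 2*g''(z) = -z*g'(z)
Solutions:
 g(z) = C1 + C2*erf(z/2)


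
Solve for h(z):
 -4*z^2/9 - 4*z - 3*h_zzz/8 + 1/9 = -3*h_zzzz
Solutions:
 h(z) = C1 + C2*z + C3*z^2 + C4*exp(z/8) - 8*z^5/405 - 100*z^4/81 - 3196*z^3/81


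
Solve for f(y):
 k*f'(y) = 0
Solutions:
 f(y) = C1


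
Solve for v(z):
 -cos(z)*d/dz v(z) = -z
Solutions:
 v(z) = C1 + Integral(z/cos(z), z)


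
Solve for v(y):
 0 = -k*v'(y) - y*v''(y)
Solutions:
 v(y) = C1 + y^(1 - re(k))*(C2*sin(log(y)*Abs(im(k))) + C3*cos(log(y)*im(k)))


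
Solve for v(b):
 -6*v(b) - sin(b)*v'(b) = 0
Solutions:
 v(b) = C1*(cos(b)^3 + 3*cos(b)^2 + 3*cos(b) + 1)/(cos(b)^3 - 3*cos(b)^2 + 3*cos(b) - 1)


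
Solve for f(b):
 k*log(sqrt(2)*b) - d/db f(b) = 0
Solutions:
 f(b) = C1 + b*k*log(b) - b*k + b*k*log(2)/2


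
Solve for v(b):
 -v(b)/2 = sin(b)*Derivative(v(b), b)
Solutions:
 v(b) = C1*(cos(b) + 1)^(1/4)/(cos(b) - 1)^(1/4)


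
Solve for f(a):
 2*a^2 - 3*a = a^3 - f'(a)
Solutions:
 f(a) = C1 + a^4/4 - 2*a^3/3 + 3*a^2/2


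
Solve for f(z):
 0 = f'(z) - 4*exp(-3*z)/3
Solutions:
 f(z) = C1 - 4*exp(-3*z)/9


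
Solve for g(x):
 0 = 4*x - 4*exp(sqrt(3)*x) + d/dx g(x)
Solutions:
 g(x) = C1 - 2*x^2 + 4*sqrt(3)*exp(sqrt(3)*x)/3


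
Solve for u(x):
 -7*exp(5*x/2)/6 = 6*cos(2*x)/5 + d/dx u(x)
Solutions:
 u(x) = C1 - 7*exp(5*x/2)/15 - 3*sin(2*x)/5


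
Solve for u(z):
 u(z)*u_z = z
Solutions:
 u(z) = -sqrt(C1 + z^2)
 u(z) = sqrt(C1 + z^2)


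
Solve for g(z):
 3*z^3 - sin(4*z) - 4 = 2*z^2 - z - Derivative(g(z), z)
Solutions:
 g(z) = C1 - 3*z^4/4 + 2*z^3/3 - z^2/2 + 4*z - cos(4*z)/4


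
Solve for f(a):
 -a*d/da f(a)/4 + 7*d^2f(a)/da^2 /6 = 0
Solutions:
 f(a) = C1 + C2*erfi(sqrt(21)*a/14)


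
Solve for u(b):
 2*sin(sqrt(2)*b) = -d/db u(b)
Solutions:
 u(b) = C1 + sqrt(2)*cos(sqrt(2)*b)


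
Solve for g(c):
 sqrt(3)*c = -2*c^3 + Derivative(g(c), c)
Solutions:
 g(c) = C1 + c^4/2 + sqrt(3)*c^2/2


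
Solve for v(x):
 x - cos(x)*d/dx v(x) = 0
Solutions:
 v(x) = C1 + Integral(x/cos(x), x)


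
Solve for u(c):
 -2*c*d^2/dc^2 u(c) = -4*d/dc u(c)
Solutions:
 u(c) = C1 + C2*c^3


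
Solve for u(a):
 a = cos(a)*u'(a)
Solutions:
 u(a) = C1 + Integral(a/cos(a), a)


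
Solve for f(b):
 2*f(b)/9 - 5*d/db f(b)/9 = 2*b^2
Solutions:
 f(b) = C1*exp(2*b/5) + 9*b^2 + 45*b + 225/2


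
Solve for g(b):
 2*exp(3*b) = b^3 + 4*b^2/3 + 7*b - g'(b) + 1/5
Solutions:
 g(b) = C1 + b^4/4 + 4*b^3/9 + 7*b^2/2 + b/5 - 2*exp(3*b)/3


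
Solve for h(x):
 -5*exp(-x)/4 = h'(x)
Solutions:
 h(x) = C1 + 5*exp(-x)/4


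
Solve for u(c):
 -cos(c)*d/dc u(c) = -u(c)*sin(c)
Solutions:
 u(c) = C1/cos(c)


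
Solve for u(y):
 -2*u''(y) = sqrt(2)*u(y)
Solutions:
 u(y) = C1*sin(2^(3/4)*y/2) + C2*cos(2^(3/4)*y/2)


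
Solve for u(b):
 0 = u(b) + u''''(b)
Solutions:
 u(b) = (C1*sin(sqrt(2)*b/2) + C2*cos(sqrt(2)*b/2))*exp(-sqrt(2)*b/2) + (C3*sin(sqrt(2)*b/2) + C4*cos(sqrt(2)*b/2))*exp(sqrt(2)*b/2)


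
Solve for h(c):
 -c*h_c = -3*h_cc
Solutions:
 h(c) = C1 + C2*erfi(sqrt(6)*c/6)


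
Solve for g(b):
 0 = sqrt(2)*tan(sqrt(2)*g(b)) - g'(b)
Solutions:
 g(b) = sqrt(2)*(pi - asin(C1*exp(2*b)))/2
 g(b) = sqrt(2)*asin(C1*exp(2*b))/2


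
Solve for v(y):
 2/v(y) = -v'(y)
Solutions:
 v(y) = -sqrt(C1 - 4*y)
 v(y) = sqrt(C1 - 4*y)


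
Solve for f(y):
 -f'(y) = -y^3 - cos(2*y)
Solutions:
 f(y) = C1 + y^4/4 + sin(2*y)/2


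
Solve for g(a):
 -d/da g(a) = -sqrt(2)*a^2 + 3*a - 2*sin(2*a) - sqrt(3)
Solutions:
 g(a) = C1 + sqrt(2)*a^3/3 - 3*a^2/2 + sqrt(3)*a - cos(2*a)


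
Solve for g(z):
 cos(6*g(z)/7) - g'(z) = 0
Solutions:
 -z - 7*log(sin(6*g(z)/7) - 1)/12 + 7*log(sin(6*g(z)/7) + 1)/12 = C1


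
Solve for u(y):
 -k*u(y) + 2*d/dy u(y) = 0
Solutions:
 u(y) = C1*exp(k*y/2)


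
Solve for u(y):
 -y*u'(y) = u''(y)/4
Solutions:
 u(y) = C1 + C2*erf(sqrt(2)*y)


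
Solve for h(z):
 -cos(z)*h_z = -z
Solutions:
 h(z) = C1 + Integral(z/cos(z), z)


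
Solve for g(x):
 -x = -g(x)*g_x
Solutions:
 g(x) = -sqrt(C1 + x^2)
 g(x) = sqrt(C1 + x^2)


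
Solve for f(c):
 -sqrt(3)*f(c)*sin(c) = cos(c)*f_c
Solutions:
 f(c) = C1*cos(c)^(sqrt(3))


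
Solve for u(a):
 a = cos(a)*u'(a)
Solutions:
 u(a) = C1 + Integral(a/cos(a), a)


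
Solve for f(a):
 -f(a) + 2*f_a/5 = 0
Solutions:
 f(a) = C1*exp(5*a/2)


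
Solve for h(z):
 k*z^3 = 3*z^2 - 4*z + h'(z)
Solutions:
 h(z) = C1 + k*z^4/4 - z^3 + 2*z^2


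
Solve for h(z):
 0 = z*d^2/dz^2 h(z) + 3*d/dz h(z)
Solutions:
 h(z) = C1 + C2/z^2


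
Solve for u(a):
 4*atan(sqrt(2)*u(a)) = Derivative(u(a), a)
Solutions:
 Integral(1/atan(sqrt(2)*_y), (_y, u(a))) = C1 + 4*a


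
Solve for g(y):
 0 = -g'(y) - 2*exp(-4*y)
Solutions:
 g(y) = C1 + exp(-4*y)/2


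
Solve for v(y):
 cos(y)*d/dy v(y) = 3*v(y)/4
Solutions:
 v(y) = C1*(sin(y) + 1)^(3/8)/(sin(y) - 1)^(3/8)


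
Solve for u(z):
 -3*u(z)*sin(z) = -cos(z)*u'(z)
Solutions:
 u(z) = C1/cos(z)^3


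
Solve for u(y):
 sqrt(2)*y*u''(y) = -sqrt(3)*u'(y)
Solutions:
 u(y) = C1 + C2*y^(1 - sqrt(6)/2)


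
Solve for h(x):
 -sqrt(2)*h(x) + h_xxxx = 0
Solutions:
 h(x) = C1*exp(-2^(1/8)*x) + C2*exp(2^(1/8)*x) + C3*sin(2^(1/8)*x) + C4*cos(2^(1/8)*x)


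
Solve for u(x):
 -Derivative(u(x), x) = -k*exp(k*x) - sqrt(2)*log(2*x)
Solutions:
 u(x) = C1 + sqrt(2)*x*log(x) + sqrt(2)*x*(-1 + log(2)) + exp(k*x)


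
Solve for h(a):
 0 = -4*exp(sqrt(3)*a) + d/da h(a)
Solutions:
 h(a) = C1 + 4*sqrt(3)*exp(sqrt(3)*a)/3


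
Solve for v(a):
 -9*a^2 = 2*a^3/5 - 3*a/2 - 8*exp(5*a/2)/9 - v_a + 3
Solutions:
 v(a) = C1 + a^4/10 + 3*a^3 - 3*a^2/4 + 3*a - 16*exp(5*a/2)/45


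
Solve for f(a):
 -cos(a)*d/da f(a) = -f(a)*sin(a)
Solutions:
 f(a) = C1/cos(a)


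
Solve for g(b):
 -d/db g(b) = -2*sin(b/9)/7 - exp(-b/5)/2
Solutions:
 g(b) = C1 - 18*cos(b/9)/7 - 5*exp(-b/5)/2


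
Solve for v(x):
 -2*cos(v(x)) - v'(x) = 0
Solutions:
 v(x) = pi - asin((C1 + exp(4*x))/(C1 - exp(4*x)))
 v(x) = asin((C1 + exp(4*x))/(C1 - exp(4*x)))


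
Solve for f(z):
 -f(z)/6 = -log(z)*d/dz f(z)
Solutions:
 f(z) = C1*exp(li(z)/6)


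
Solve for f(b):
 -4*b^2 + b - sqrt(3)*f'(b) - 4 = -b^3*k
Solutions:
 f(b) = C1 + sqrt(3)*b^4*k/12 - 4*sqrt(3)*b^3/9 + sqrt(3)*b^2/6 - 4*sqrt(3)*b/3


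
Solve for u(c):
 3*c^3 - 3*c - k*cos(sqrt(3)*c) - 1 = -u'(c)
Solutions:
 u(c) = C1 - 3*c^4/4 + 3*c^2/2 + c + sqrt(3)*k*sin(sqrt(3)*c)/3


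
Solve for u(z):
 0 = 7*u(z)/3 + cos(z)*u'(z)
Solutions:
 u(z) = C1*(sin(z) - 1)^(7/6)/(sin(z) + 1)^(7/6)


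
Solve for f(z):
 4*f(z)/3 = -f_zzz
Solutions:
 f(z) = C3*exp(-6^(2/3)*z/3) + (C1*sin(2^(2/3)*3^(1/6)*z/2) + C2*cos(2^(2/3)*3^(1/6)*z/2))*exp(6^(2/3)*z/6)


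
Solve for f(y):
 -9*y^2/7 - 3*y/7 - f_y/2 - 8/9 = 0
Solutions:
 f(y) = C1 - 6*y^3/7 - 3*y^2/7 - 16*y/9


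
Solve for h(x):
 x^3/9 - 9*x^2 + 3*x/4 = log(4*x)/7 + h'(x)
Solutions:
 h(x) = C1 + x^4/36 - 3*x^3 + 3*x^2/8 - x*log(x)/7 - 2*x*log(2)/7 + x/7


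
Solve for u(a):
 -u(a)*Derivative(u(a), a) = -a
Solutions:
 u(a) = -sqrt(C1 + a^2)
 u(a) = sqrt(C1 + a^2)


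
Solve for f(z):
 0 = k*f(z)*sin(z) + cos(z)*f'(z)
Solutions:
 f(z) = C1*exp(k*log(cos(z)))


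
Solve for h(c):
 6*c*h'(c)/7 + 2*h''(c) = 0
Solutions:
 h(c) = C1 + C2*erf(sqrt(42)*c/14)


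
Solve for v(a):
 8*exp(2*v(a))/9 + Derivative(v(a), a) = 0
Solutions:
 v(a) = log(-1/(C1 - 8*a))/2 - log(2)/2 + log(3)
 v(a) = log(-sqrt(1/(C1 + 8*a))) - log(2)/2 + log(3)


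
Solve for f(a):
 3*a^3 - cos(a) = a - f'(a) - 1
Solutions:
 f(a) = C1 - 3*a^4/4 + a^2/2 - a + sin(a)


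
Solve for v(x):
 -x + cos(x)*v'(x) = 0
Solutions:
 v(x) = C1 + Integral(x/cos(x), x)


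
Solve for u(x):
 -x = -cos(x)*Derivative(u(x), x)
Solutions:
 u(x) = C1 + Integral(x/cos(x), x)


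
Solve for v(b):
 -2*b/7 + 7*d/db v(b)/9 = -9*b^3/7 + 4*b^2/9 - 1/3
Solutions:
 v(b) = C1 - 81*b^4/196 + 4*b^3/21 + 9*b^2/49 - 3*b/7


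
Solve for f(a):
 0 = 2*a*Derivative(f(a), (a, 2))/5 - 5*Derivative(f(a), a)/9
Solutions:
 f(a) = C1 + C2*a^(43/18)


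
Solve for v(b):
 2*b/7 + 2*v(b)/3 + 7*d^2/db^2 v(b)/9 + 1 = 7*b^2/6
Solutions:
 v(b) = C1*sin(sqrt(42)*b/7) + C2*cos(sqrt(42)*b/7) + 7*b^2/4 - 3*b/7 - 67/12


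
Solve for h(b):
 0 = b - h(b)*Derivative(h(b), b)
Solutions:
 h(b) = -sqrt(C1 + b^2)
 h(b) = sqrt(C1 + b^2)
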